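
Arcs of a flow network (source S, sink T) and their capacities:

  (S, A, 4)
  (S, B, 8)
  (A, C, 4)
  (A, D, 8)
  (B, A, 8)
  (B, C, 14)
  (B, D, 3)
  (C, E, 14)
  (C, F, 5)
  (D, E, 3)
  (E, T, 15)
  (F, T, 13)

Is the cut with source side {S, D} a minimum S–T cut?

No — its capacity is 15, but the minimum cut has capacity 12.

Given cut capacity: 4 + 8 + 3 = 15.
Augment S→A→C→E→T: bottleneck 4, flow now 4.
Augment S→B→C→E→T: bottleneck 8, flow now 12.
No augmenting path remains; maximum flow = 12.
In the residual graph, reachable from S: {S}.
Min-cut edges: S→A (4), S→B (8); capacity 4 + 8 = 12.
Cut capacity 15 exceeds the max flow 12, so it is not minimum.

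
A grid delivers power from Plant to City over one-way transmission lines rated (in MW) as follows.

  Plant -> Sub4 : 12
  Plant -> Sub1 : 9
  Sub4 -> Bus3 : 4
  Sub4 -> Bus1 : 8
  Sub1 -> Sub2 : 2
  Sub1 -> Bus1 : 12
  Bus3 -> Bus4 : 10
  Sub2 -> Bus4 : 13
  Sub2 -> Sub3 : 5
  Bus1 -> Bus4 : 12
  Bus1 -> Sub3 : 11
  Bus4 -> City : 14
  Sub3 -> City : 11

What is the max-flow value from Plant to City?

21

Augment Plant→Sub4→Bus3→Bus4→City: bottleneck 4, flow now 4.
Augment Plant→Sub4→Bus1→Bus4→City: bottleneck 8, flow now 12.
Augment Plant→Sub1→Sub2→Bus4→City: bottleneck 2, flow now 14.
Augment Plant→Sub1→Bus1→Sub3→City: bottleneck 7, flow now 21.
No augmenting path remains; maximum flow = 21.
In the residual graph, reachable from Plant: {Plant}.
Min-cut edges: Plant→Sub4 (12), Plant→Sub1 (9); capacity 12 + 9 = 21.
This cut is saturated, so no flow can exceed 21.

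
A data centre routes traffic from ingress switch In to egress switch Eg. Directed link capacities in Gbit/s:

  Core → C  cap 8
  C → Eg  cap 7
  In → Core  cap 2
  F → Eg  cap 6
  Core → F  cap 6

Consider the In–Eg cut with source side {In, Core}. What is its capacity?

Edges leaving {In, Core}: Core→C (8), Core→F (6).
Cut capacity = 8 + 6 = 14.

14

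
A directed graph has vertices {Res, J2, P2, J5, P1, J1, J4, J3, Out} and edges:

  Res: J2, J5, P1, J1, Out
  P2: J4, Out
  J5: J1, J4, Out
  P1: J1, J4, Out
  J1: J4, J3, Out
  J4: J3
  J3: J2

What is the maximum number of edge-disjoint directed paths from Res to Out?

4

Assign every edge capacity 1; by Menger, the answer equals the max flow.
Path Res→Out (+1); total 1.
Path Res→J5→Out (+1); total 2.
Path Res→P1→Out (+1); total 3.
Path Res→J1→Out (+1); total 4.
No residual Res→Out path; max flow = 4.
Certifying cut of size 4: {Res→J1, Res→J5, Res→Out, Res→P1}.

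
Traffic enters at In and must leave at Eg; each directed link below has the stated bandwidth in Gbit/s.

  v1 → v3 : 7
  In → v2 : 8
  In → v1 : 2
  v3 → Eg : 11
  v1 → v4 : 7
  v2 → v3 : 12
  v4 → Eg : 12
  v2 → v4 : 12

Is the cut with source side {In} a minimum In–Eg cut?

Yes — it is a minimum cut (capacity 10).

Given cut capacity: 2 + 8 = 10.
Augment In→v1→v3→Eg: bottleneck 2, flow now 2.
Augment In→v2→v3→Eg: bottleneck 8, flow now 10.
No augmenting path remains; maximum flow = 10.
Cut capacity 10 equals the max flow, so it is a minimum cut.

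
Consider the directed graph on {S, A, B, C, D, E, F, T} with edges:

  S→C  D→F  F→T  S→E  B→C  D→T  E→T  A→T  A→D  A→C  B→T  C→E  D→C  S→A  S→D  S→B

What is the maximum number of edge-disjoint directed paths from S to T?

Assign every edge capacity 1; by Menger, the answer equals the max flow.
Path S→A→T (+1); total 1.
Path S→B→T (+1); total 2.
Path S→D→T (+1); total 3.
Path S→E→T (+1); total 4.
No residual S→T path; max flow = 4.
Certifying cut of size 4: {E→T, S→A, S→B, S→D}.

4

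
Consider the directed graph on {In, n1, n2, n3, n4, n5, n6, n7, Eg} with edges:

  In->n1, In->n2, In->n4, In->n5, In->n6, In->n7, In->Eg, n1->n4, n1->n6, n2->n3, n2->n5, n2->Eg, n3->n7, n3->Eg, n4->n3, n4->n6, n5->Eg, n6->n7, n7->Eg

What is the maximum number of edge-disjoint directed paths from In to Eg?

Assign every edge capacity 1; by Menger, the answer equals the max flow.
Path In→Eg (+1); total 1.
Path In→n2→Eg (+1); total 2.
Path In→n5→Eg (+1); total 3.
Path In→n7→Eg (+1); total 4.
Path In→n4→n3→Eg (+1); total 5.
No residual In→Eg path; max flow = 5.
Certifying cut of size 5: {In→Eg, In→n2, In→n5, n4→n3, n7→Eg}.

5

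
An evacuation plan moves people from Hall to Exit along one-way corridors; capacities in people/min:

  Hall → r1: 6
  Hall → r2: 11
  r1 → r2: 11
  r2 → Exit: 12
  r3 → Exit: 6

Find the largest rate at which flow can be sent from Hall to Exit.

12

Augment Hall→r2→Exit: bottleneck 11, flow now 11.
Augment Hall→r1→r2→Exit: bottleneck 1, flow now 12.
No augmenting path remains; maximum flow = 12.
In the residual graph, reachable from Hall: {Hall, r1, r2}.
Min-cut edges: r2→Exit (12); capacity 12 = 12.
This cut is saturated, so no flow can exceed 12.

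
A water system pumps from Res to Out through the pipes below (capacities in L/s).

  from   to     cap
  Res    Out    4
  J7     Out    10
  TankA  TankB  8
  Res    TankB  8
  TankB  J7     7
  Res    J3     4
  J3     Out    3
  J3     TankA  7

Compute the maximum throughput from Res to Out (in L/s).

14

Augment Res→Out: bottleneck 4, flow now 4.
Augment Res→J3→Out: bottleneck 3, flow now 7.
Augment Res→TankB→J7→Out: bottleneck 7, flow now 14.
No augmenting path remains; maximum flow = 14.
In the residual graph, reachable from Res: {Res, J3, TankA, TankB}.
Min-cut edges: Res→Out (4), J3→Out (3), TankB→J7 (7); capacity 4 + 3 + 7 = 14.
This cut is saturated, so no flow can exceed 14.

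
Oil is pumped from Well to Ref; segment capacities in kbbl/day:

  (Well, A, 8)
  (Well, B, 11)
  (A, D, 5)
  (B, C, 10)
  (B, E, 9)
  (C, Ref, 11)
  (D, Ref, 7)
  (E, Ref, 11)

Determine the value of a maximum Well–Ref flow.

Augment Well→A→D→Ref: bottleneck 5, flow now 5.
Augment Well→B→C→Ref: bottleneck 10, flow now 15.
Augment Well→B→E→Ref: bottleneck 1, flow now 16.
No augmenting path remains; maximum flow = 16.
In the residual graph, reachable from Well: {Well, A}.
Min-cut edges: Well→B (11), A→D (5); capacity 11 + 5 = 16.
This cut is saturated, so no flow can exceed 16.

16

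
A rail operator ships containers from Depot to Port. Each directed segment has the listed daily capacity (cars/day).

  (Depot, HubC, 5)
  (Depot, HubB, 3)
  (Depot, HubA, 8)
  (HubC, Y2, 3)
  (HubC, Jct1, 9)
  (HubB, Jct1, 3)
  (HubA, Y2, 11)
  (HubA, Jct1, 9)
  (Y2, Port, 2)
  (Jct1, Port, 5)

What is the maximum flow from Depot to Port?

7

Augment Depot→HubC→Y2→Port: bottleneck 2, flow now 2.
Augment Depot→HubC→Jct1→Port: bottleneck 3, flow now 5.
Augment Depot→HubB→Jct1→Port: bottleneck 2, flow now 7.
No augmenting path remains; maximum flow = 7.
In the residual graph, reachable from Depot: {Depot, HubC, HubB, HubA, Y2, Jct1}.
Min-cut edges: Y2→Port (2), Jct1→Port (5); capacity 2 + 5 = 7.
This cut is saturated, so no flow can exceed 7.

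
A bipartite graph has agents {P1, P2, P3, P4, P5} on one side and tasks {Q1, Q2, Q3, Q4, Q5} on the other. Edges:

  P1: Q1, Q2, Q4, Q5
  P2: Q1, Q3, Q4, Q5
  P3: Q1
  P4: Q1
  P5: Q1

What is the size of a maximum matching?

3

Unit-capacity flow: source→left, listed edges, right→sink; max matching = max flow.
Augmenting path P1→Q1 (+1); matched 1.
Augmenting path P2→Q3 (+1); matched 2.
Augmenting path P3→Q1→P1→Q2 (+1); matched 3.
No augmenting path remains; maximum matching = 3.
König certificate: {P1, P2, Q1} is a vertex cover of size 3 (every listed pair touches it), so no matching can be larger.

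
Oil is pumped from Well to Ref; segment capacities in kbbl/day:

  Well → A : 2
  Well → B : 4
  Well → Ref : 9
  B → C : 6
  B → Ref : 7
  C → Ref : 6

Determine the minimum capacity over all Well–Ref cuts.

Augment Well→Ref: bottleneck 9, flow now 9.
Augment Well→B→Ref: bottleneck 4, flow now 13.
No augmenting path remains; maximum flow = 13.
By max-flow min-cut, the minimum cut capacity equals the max flow.
In the residual graph, reachable from Well: {Well, A}.
Min-cut edges: Well→B (4), Well→Ref (9); capacity 4 + 9 = 13.

13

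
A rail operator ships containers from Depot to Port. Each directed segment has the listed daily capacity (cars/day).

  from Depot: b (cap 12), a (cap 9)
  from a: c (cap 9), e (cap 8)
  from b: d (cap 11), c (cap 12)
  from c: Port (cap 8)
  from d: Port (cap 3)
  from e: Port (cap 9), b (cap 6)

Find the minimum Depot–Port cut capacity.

19

Augment Depot→a→c→Port: bottleneck 8, flow now 8.
Augment Depot→a→e→Port: bottleneck 1, flow now 9.
Augment Depot→b→d→Port: bottleneck 3, flow now 12.
Augment Depot→b→c→a→e→Port: bottleneck 7, flow now 19. (uses reverse residual edge)
No augmenting path remains; maximum flow = 19.
By max-flow min-cut, the minimum cut capacity equals the max flow.
In the residual graph, reachable from Depot: {Depot, a, b, c, d}.
Min-cut edges: a→e (8), c→Port (8), d→Port (3); capacity 8 + 8 + 3 = 19.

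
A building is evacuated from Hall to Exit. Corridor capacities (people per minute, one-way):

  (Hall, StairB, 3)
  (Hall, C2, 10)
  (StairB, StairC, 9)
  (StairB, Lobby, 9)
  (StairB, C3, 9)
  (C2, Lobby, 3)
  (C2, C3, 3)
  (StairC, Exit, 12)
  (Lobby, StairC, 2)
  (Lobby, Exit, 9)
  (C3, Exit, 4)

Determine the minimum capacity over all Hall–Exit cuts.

9

Augment Hall→StairB→StairC→Exit: bottleneck 3, flow now 3.
Augment Hall→C2→Lobby→Exit: bottleneck 3, flow now 6.
Augment Hall→C2→C3→Exit: bottleneck 3, flow now 9.
No augmenting path remains; maximum flow = 9.
By max-flow min-cut, the minimum cut capacity equals the max flow.
In the residual graph, reachable from Hall: {Hall, C2}.
Min-cut edges: Hall→StairB (3), C2→Lobby (3), C2→C3 (3); capacity 3 + 3 + 3 = 9.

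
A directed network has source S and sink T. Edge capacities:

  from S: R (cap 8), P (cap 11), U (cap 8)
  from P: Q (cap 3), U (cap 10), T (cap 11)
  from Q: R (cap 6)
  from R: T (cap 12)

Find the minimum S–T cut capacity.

19

Augment S→P→T: bottleneck 11, flow now 11.
Augment S→R→T: bottleneck 8, flow now 19.
No augmenting path remains; maximum flow = 19.
By max-flow min-cut, the minimum cut capacity equals the max flow.
In the residual graph, reachable from S: {S, U}.
Min-cut edges: S→P (11), S→R (8); capacity 11 + 8 = 19.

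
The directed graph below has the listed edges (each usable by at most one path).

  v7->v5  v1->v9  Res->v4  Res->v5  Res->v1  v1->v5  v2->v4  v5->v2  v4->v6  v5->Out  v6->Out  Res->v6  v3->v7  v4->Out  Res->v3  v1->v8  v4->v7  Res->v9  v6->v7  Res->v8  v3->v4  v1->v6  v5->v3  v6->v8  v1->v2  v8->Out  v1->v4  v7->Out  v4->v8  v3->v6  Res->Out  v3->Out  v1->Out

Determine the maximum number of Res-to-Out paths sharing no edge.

7

Assign every edge capacity 1; by Menger, the answer equals the max flow.
Path Res→Out (+1); total 1.
Path Res→v1→Out (+1); total 2.
Path Res→v3→Out (+1); total 3.
Path Res→v4→Out (+1); total 4.
Path Res→v5→Out (+1); total 5.
Path Res→v6→Out (+1); total 6.
Path Res→v8→Out (+1); total 7.
No residual Res→Out path; max flow = 7.
Certifying cut of size 7: {Res→Out, Res→v1, Res→v3, Res→v4, Res→v5, Res→v6, Res→v8}.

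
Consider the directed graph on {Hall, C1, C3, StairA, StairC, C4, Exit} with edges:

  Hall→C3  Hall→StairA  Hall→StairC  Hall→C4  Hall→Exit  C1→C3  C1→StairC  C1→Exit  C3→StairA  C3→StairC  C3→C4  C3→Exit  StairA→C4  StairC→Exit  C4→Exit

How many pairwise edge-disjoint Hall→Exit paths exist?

4

Assign every edge capacity 1; by Menger, the answer equals the max flow.
Path Hall→Exit (+1); total 1.
Path Hall→C3→Exit (+1); total 2.
Path Hall→StairC→Exit (+1); total 3.
Path Hall→C4→Exit (+1); total 4.
No residual Hall→Exit path; max flow = 4.
Certifying cut of size 4: {C4→Exit, Hall→C3, Hall→Exit, Hall→StairC}.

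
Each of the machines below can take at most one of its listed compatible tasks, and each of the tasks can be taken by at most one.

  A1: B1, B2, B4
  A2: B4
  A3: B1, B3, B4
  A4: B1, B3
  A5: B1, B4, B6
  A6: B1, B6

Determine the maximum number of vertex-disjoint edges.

Unit-capacity flow: source→left, listed edges, right→sink; max matching = max flow.
Augmenting path A1→B1 (+1); matched 1.
Augmenting path A2→B4 (+1); matched 2.
Augmenting path A3→B3 (+1); matched 3.
Augmenting path A5→B6 (+1); matched 4.
Augmenting path A4→B1→A1→B2 (+1); matched 5.
No augmenting path remains; maximum matching = 5.
König certificate: {A1, B1, B3, B4, B6} is a vertex cover of size 5 (every listed pair touches it), so no matching can be larger.

5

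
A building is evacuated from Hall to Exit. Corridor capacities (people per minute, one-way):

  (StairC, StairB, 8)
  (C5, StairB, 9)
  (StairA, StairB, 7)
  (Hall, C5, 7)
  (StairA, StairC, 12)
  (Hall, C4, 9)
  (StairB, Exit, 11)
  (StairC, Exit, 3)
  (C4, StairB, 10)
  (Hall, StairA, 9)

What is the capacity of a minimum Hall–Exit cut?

Augment Hall→C5→StairB→Exit: bottleneck 7, flow now 7.
Augment Hall→C4→StairB→Exit: bottleneck 4, flow now 11.
Augment Hall→StairA→StairC→Exit: bottleneck 3, flow now 14.
No augmenting path remains; maximum flow = 14.
By max-flow min-cut, the minimum cut capacity equals the max flow.
In the residual graph, reachable from Hall: {Hall, C5, C4, StairA, StairB, StairC}.
Min-cut edges: StairB→Exit (11), StairC→Exit (3); capacity 11 + 3 = 14.

14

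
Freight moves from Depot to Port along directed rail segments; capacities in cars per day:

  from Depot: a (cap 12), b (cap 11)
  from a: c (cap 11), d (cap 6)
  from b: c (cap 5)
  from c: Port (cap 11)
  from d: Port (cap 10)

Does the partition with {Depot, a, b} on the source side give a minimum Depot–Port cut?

Given cut capacity: 11 + 6 + 5 = 22.
Augment Depot→a→c→Port: bottleneck 11, flow now 11.
Augment Depot→a→d→Port: bottleneck 1, flow now 12.
Augment Depot→b→c→a→d→Port: bottleneck 5, flow now 17. (uses reverse residual edge)
No augmenting path remains; maximum flow = 17.
In the residual graph, reachable from Depot: {Depot, b}.
Min-cut edges: Depot→a (12), b→c (5); capacity 12 + 5 = 17.
Cut capacity 22 exceeds the max flow 17, so it is not minimum.

No — its capacity is 22, but the minimum cut has capacity 17.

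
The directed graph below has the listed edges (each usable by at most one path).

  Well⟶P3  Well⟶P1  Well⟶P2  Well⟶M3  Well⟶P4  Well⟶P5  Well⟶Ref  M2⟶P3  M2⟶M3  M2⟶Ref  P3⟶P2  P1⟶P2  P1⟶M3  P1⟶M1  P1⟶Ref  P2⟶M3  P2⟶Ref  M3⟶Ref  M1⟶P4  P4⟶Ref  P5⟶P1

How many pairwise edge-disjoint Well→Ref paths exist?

5

Assign every edge capacity 1; by Menger, the answer equals the max flow.
Path Well→Ref (+1); total 1.
Path Well→P1→Ref (+1); total 2.
Path Well→P2→Ref (+1); total 3.
Path Well→M3→Ref (+1); total 4.
Path Well→P4→Ref (+1); total 5.
No residual Well→Ref path; max flow = 5.
Certifying cut of size 5: {M3→Ref, P1→Ref, P2→Ref, P4→Ref, Well→Ref}.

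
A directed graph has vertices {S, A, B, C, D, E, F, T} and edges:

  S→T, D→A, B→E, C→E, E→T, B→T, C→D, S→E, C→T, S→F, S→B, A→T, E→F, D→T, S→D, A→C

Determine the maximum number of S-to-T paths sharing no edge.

4

Assign every edge capacity 1; by Menger, the answer equals the max flow.
Path S→T (+1); total 1.
Path S→B→T (+1); total 2.
Path S→D→T (+1); total 3.
Path S→E→T (+1); total 4.
No residual S→T path; max flow = 4.
Certifying cut of size 4: {S→B, S→D, S→E, S→T}.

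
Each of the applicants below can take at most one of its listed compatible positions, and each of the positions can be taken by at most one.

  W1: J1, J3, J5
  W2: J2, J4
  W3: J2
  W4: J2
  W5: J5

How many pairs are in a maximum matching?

4

Unit-capacity flow: source→left, listed edges, right→sink; max matching = max flow.
Augmenting path W1→J1 (+1); matched 1.
Augmenting path W2→J2 (+1); matched 2.
Augmenting path W5→J5 (+1); matched 3.
Augmenting path W3→J2→W2→J4 (+1); matched 4.
No augmenting path remains; maximum matching = 4.
König certificate: {W1, W2, W5, J2} is a vertex cover of size 4 (every listed pair touches it), so no matching can be larger.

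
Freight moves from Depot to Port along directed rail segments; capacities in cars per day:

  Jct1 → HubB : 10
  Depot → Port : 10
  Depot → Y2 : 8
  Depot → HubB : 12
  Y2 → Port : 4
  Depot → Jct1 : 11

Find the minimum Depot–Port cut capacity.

14

Augment Depot→Port: bottleneck 10, flow now 10.
Augment Depot→Y2→Port: bottleneck 4, flow now 14.
No augmenting path remains; maximum flow = 14.
By max-flow min-cut, the minimum cut capacity equals the max flow.
In the residual graph, reachable from Depot: {Depot, Y2, Jct1, HubB}.
Min-cut edges: Depot→Port (10), Y2→Port (4); capacity 10 + 4 = 14.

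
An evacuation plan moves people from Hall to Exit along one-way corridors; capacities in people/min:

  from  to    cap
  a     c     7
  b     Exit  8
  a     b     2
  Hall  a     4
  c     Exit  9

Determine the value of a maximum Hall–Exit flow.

4

Augment Hall→a→b→Exit: bottleneck 2, flow now 2.
Augment Hall→a→c→Exit: bottleneck 2, flow now 4.
No augmenting path remains; maximum flow = 4.
In the residual graph, reachable from Hall: {Hall}.
Min-cut edges: Hall→a (4); capacity 4 = 4.
This cut is saturated, so no flow can exceed 4.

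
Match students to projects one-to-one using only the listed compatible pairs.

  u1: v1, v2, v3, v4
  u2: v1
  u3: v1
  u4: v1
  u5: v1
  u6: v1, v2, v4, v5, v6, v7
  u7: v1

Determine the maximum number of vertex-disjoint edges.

Unit-capacity flow: source→left, listed edges, right→sink; max matching = max flow.
Augmenting path u1→v1 (+1); matched 1.
Augmenting path u6→v2 (+1); matched 2.
Augmenting path u2→v1→u1→v3 (+1); matched 3.
No augmenting path remains; maximum matching = 3.
König certificate: {u1, u6, v1} is a vertex cover of size 3 (every listed pair touches it), so no matching can be larger.

3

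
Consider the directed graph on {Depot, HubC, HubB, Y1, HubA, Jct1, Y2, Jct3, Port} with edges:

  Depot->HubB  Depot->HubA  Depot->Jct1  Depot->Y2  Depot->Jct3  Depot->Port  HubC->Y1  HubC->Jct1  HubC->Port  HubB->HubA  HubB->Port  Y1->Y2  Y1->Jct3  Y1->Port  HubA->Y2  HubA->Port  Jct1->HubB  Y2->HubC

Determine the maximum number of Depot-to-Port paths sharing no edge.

Assign every edge capacity 1; by Menger, the answer equals the max flow.
Path Depot→Port (+1); total 1.
Path Depot→HubB→Port (+1); total 2.
Path Depot→HubA→Port (+1); total 3.
Path Depot→Y2→HubC→Port (+1); total 4.
No residual Depot→Port path; max flow = 4.
Certifying cut of size 4: {Depot→Port, HubA→Port, HubB→Port, Y2→HubC}.

4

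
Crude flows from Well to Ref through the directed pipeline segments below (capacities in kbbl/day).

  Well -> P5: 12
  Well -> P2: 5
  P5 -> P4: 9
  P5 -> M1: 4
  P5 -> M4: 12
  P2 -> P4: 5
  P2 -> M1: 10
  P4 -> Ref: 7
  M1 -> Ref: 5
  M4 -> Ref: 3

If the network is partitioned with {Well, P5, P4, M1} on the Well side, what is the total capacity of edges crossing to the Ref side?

Edges leaving {Well, P5, P4, M1}: Well→P2 (5), P5→M4 (12), P4→Ref (7), M1→Ref (5).
Cut capacity = 5 + 12 + 7 + 5 = 29.

29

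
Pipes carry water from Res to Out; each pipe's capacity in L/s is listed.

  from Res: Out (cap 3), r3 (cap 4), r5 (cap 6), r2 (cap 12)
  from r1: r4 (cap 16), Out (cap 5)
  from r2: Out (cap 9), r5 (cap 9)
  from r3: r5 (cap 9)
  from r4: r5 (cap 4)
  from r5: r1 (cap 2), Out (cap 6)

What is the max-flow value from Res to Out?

Augment Res→Out: bottleneck 3, flow now 3.
Augment Res→r2→Out: bottleneck 9, flow now 12.
Augment Res→r5→Out: bottleneck 6, flow now 18.
Augment Res→r2→r5→r1→Out: bottleneck 2, flow now 20.
No augmenting path remains; maximum flow = 20.
In the residual graph, reachable from Res: {Res, r2, r3, r5}.
Min-cut edges: Res→Out (3), r2→Out (9), r5→r1 (2), r5→Out (6); capacity 3 + 9 + 2 + 6 = 20.
This cut is saturated, so no flow can exceed 20.

20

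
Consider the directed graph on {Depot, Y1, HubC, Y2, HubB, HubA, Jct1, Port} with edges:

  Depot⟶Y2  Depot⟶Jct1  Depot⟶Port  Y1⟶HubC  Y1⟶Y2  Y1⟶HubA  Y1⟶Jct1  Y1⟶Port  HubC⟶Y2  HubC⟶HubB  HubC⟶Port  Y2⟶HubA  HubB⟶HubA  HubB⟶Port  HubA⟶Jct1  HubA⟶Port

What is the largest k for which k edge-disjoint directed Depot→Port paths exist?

2

Assign every edge capacity 1; by Menger, the answer equals the max flow.
Path Depot→Port (+1); total 1.
Path Depot→Y2→HubA→Port (+1); total 2.
No residual Depot→Port path; max flow = 2.
Certifying cut of size 2: {Depot→Port, Depot→Y2}.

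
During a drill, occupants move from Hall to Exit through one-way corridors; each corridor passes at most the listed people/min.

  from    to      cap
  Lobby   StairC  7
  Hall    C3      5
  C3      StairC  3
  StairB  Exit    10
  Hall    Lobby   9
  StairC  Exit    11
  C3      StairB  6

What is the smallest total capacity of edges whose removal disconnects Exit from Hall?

Augment Hall→Lobby→StairC→Exit: bottleneck 7, flow now 7.
Augment Hall→C3→StairC→Exit: bottleneck 3, flow now 10.
Augment Hall→C3→StairB→Exit: bottleneck 2, flow now 12.
No augmenting path remains; maximum flow = 12.
By max-flow min-cut, the minimum cut capacity equals the max flow.
In the residual graph, reachable from Hall: {Hall, Lobby}.
Min-cut edges: Hall→C3 (5), Lobby→StairC (7); capacity 5 + 7 = 12.

12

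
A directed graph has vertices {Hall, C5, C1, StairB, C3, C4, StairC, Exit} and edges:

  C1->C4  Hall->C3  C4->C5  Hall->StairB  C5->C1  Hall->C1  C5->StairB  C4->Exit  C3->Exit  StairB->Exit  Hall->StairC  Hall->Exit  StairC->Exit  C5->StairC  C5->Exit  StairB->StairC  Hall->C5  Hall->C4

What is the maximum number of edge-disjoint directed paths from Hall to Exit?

6

Assign every edge capacity 1; by Menger, the answer equals the max flow.
Path Hall→Exit (+1); total 1.
Path Hall→C5→Exit (+1); total 2.
Path Hall→StairB→Exit (+1); total 3.
Path Hall→C3→Exit (+1); total 4.
Path Hall→C4→Exit (+1); total 5.
Path Hall→StairC→Exit (+1); total 6.
No residual Hall→Exit path; max flow = 6.
Certifying cut of size 6: {C4→Exit, C5→Exit, Hall→C3, Hall→Exit, StairB→Exit, StairC→Exit}.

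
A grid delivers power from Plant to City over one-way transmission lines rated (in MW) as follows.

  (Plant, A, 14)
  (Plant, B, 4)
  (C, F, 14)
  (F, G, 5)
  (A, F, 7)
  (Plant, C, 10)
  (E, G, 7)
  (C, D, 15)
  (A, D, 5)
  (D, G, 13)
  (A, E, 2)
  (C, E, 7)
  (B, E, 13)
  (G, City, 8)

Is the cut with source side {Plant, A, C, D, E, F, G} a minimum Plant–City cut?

No — its capacity is 12, but the minimum cut has capacity 8.

Given cut capacity: 4 + 8 = 12.
Augment Plant→A→D→G→City: bottleneck 5, flow now 5.
Augment Plant→A→E→G→City: bottleneck 2, flow now 7.
Augment Plant→A→F→G→City: bottleneck 1, flow now 8.
No augmenting path remains; maximum flow = 8.
In the residual graph, reachable from Plant: {Plant, A, B, C, D, E, F, G}.
Min-cut edges: G→City (8); capacity 8 = 8.
Cut capacity 12 exceeds the max flow 8, so it is not minimum.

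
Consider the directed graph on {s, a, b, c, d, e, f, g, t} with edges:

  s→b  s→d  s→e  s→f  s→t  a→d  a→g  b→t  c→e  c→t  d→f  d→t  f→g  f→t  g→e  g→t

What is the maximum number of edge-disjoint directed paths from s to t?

Assign every edge capacity 1; by Menger, the answer equals the max flow.
Path s→t (+1); total 1.
Path s→b→t (+1); total 2.
Path s→d→t (+1); total 3.
Path s→f→t (+1); total 4.
No residual s→t path; max flow = 4.
Certifying cut of size 4: {s→b, s→d, s→f, s→t}.

4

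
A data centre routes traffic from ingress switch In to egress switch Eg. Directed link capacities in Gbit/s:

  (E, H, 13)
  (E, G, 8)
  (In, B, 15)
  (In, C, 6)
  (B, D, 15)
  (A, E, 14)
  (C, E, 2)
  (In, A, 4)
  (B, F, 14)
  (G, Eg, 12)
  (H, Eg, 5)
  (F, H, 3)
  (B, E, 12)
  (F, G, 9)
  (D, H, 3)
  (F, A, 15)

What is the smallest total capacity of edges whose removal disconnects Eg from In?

Augment In→A→E→G→Eg: bottleneck 4, flow now 4.
Augment In→B→D→H→Eg: bottleneck 3, flow now 7.
Augment In→B→E→G→Eg: bottleneck 4, flow now 11.
Augment In→B→E→H→Eg: bottleneck 2, flow now 13.
Augment In→B→F→G→Eg: bottleneck 4, flow now 17.
No augmenting path remains; maximum flow = 17.
By max-flow min-cut, the minimum cut capacity equals the max flow.
In the residual graph, reachable from In: {In, A, B, C, D, E, F, G, H}.
Min-cut edges: G→Eg (12), H→Eg (5); capacity 12 + 5 = 17.

17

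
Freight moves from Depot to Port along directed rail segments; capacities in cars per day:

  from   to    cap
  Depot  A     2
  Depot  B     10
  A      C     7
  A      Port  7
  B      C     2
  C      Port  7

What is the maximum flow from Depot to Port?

Augment Depot→A→Port: bottleneck 2, flow now 2.
Augment Depot→B→C→Port: bottleneck 2, flow now 4.
No augmenting path remains; maximum flow = 4.
In the residual graph, reachable from Depot: {Depot, B}.
Min-cut edges: Depot→A (2), B→C (2); capacity 2 + 2 = 4.
This cut is saturated, so no flow can exceed 4.

4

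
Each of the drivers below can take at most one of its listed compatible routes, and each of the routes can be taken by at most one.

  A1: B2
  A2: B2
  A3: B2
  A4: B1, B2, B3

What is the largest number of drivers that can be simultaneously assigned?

2

Unit-capacity flow: source→left, listed edges, right→sink; max matching = max flow.
Augmenting path A1→B2 (+1); matched 1.
Augmenting path A4→B1 (+1); matched 2.
No augmenting path remains; maximum matching = 2.
König certificate: {A4, B2} is a vertex cover of size 2 (every listed pair touches it), so no matching can be larger.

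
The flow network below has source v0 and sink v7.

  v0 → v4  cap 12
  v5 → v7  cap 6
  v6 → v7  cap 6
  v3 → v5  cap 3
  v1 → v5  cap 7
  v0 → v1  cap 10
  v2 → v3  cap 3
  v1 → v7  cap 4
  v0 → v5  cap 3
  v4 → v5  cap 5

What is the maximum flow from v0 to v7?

Augment v0→v1→v7: bottleneck 4, flow now 4.
Augment v0→v5→v7: bottleneck 3, flow now 7.
Augment v0→v1→v5→v7: bottleneck 3, flow now 10.
No augmenting path remains; maximum flow = 10.
In the residual graph, reachable from v0: {v0, v1, v4, v5}.
Min-cut edges: v1→v7 (4), v5→v7 (6); capacity 4 + 6 = 10.
This cut is saturated, so no flow can exceed 10.

10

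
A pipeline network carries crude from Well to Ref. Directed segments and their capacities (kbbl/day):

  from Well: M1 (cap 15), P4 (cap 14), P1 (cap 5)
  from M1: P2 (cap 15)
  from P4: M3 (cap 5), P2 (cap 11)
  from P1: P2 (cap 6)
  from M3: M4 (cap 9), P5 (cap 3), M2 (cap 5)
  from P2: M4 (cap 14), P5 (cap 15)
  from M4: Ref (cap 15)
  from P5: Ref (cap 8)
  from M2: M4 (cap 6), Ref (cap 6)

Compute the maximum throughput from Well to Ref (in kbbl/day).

Augment Well→M1→P2→M4→Ref: bottleneck 14, flow now 14.
Augment Well→M1→P2→P5→Ref: bottleneck 1, flow now 15.
Augment Well→P4→M3→M4→Ref: bottleneck 1, flow now 16.
Augment Well→P4→M3→P5→Ref: bottleneck 3, flow now 19.
Augment Well→P4→M3→M2→Ref: bottleneck 1, flow now 20.
Augment Well→P4→P2→P5→Ref: bottleneck 4, flow now 24.
Augment Well→P4→P2→P5→M3→M2→Ref: bottleneck 3, flow now 27. (uses reverse residual edge)
No augmenting path remains; maximum flow = 27.
In the residual graph, reachable from Well: {Well, M1, P4, P1, P2, P5}.
Min-cut edges: P4→M3 (5), P2→M4 (14), P5→Ref (8); capacity 5 + 14 + 8 = 27.
This cut is saturated, so no flow can exceed 27.

27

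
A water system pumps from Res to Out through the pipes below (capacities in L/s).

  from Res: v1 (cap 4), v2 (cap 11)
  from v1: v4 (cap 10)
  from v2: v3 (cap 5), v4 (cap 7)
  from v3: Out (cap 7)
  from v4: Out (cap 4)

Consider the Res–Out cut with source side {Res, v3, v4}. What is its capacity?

26

Edges leaving {Res, v3, v4}: Res→v1 (4), Res→v2 (11), v3→Out (7), v4→Out (4).
Cut capacity = 4 + 11 + 7 + 4 = 26.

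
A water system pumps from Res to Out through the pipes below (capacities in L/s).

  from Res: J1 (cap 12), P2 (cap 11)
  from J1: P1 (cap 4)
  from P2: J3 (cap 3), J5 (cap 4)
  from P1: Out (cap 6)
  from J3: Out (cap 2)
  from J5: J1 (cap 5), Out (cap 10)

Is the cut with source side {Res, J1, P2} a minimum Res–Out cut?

No — its capacity is 11, but the minimum cut has capacity 10.

Given cut capacity: 4 + 3 + 4 = 11.
Augment Res→J1→P1→Out: bottleneck 4, flow now 4.
Augment Res→P2→J3→Out: bottleneck 2, flow now 6.
Augment Res→P2→J5→Out: bottleneck 4, flow now 10.
No augmenting path remains; maximum flow = 10.
In the residual graph, reachable from Res: {Res, J1, P2, J3}.
Min-cut edges: J1→P1 (4), P2→J5 (4), J3→Out (2); capacity 4 + 4 + 2 = 10.
Cut capacity 11 exceeds the max flow 10, so it is not minimum.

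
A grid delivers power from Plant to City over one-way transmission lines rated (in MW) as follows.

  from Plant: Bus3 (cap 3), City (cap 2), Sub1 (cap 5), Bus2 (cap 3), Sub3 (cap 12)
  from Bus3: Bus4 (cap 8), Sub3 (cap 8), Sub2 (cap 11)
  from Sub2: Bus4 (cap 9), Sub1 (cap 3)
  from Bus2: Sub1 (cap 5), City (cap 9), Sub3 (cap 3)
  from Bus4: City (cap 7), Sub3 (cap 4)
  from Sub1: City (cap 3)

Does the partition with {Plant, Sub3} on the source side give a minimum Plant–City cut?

No — its capacity is 13, but the minimum cut has capacity 11.

Given cut capacity: 3 + 3 + 5 + 2 = 13.
Augment Plant→City: bottleneck 2, flow now 2.
Augment Plant→Bus2→City: bottleneck 3, flow now 5.
Augment Plant→Sub1→City: bottleneck 3, flow now 8.
Augment Plant→Bus3→Bus4→City: bottleneck 3, flow now 11.
No augmenting path remains; maximum flow = 11.
In the residual graph, reachable from Plant: {Plant, Sub1, Sub3}.
Min-cut edges: Plant→Bus3 (3), Plant→Bus2 (3), Plant→City (2), Sub1→City (3); capacity 3 + 3 + 2 + 3 = 11.
Cut capacity 13 exceeds the max flow 11, so it is not minimum.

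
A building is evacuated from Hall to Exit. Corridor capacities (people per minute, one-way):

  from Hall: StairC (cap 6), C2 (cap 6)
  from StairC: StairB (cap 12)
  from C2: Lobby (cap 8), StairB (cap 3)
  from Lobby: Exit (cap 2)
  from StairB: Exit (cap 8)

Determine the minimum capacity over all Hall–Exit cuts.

10

Augment Hall→StairC→StairB→Exit: bottleneck 6, flow now 6.
Augment Hall→C2→Lobby→Exit: bottleneck 2, flow now 8.
Augment Hall→C2→StairB→Exit: bottleneck 2, flow now 10.
No augmenting path remains; maximum flow = 10.
By max-flow min-cut, the minimum cut capacity equals the max flow.
In the residual graph, reachable from Hall: {Hall, StairC, C2, Lobby, StairB}.
Min-cut edges: Lobby→Exit (2), StairB→Exit (8); capacity 2 + 8 = 10.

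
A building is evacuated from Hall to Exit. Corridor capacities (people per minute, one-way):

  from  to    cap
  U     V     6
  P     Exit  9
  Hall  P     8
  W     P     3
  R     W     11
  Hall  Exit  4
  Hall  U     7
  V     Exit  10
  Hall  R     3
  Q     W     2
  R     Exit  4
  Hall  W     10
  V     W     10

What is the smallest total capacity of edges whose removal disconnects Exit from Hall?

Augment Hall→Exit: bottleneck 4, flow now 4.
Augment Hall→P→Exit: bottleneck 8, flow now 12.
Augment Hall→R→Exit: bottleneck 3, flow now 15.
Augment Hall→U→V→Exit: bottleneck 6, flow now 21.
Augment Hall→W→P→Exit: bottleneck 1, flow now 22.
No augmenting path remains; maximum flow = 22.
By max-flow min-cut, the minimum cut capacity equals the max flow.
In the residual graph, reachable from Hall: {Hall, P, U, W}.
Min-cut edges: Hall→R (3), Hall→Exit (4), P→Exit (9), U→V (6); capacity 3 + 4 + 9 + 6 = 22.

22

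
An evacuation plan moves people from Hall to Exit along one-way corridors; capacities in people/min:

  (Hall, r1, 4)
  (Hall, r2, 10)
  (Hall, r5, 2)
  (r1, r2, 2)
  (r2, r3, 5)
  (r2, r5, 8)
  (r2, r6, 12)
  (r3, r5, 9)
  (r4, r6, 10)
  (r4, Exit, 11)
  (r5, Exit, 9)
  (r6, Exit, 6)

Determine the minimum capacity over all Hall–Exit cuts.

14

Augment Hall→r5→Exit: bottleneck 2, flow now 2.
Augment Hall→r2→r5→Exit: bottleneck 7, flow now 9.
Augment Hall→r2→r6→Exit: bottleneck 3, flow now 12.
Augment Hall→r1→r2→r6→Exit: bottleneck 2, flow now 14.
No augmenting path remains; maximum flow = 14.
By max-flow min-cut, the minimum cut capacity equals the max flow.
In the residual graph, reachable from Hall: {Hall, r1}.
Min-cut edges: Hall→r2 (10), Hall→r5 (2), r1→r2 (2); capacity 10 + 2 + 2 = 14.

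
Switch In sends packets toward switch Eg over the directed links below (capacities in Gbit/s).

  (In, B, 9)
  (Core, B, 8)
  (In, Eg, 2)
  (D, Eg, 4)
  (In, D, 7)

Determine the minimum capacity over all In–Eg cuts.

Augment In→Eg: bottleneck 2, flow now 2.
Augment In→D→Eg: bottleneck 4, flow now 6.
No augmenting path remains; maximum flow = 6.
By max-flow min-cut, the minimum cut capacity equals the max flow.
In the residual graph, reachable from In: {In, D, B}.
Min-cut edges: In→Eg (2), D→Eg (4); capacity 2 + 4 = 6.

6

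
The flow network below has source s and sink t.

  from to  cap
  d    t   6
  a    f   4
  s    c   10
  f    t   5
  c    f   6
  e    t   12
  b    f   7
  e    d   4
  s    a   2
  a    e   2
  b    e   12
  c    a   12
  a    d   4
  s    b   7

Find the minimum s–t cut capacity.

Augment s→a→d→t: bottleneck 2, flow now 2.
Augment s→b→e→t: bottleneck 7, flow now 9.
Augment s→c→f→t: bottleneck 5, flow now 14.
Augment s→c→a→d→t: bottleneck 2, flow now 16.
Augment s→c→a→e→t: bottleneck 2, flow now 18.
No augmenting path remains; maximum flow = 18.
By max-flow min-cut, the minimum cut capacity equals the max flow.
In the residual graph, reachable from s: {s, a, c, f}.
Min-cut edges: s→b (7), a→d (4), a→e (2), f→t (5); capacity 7 + 4 + 2 + 5 = 18.

18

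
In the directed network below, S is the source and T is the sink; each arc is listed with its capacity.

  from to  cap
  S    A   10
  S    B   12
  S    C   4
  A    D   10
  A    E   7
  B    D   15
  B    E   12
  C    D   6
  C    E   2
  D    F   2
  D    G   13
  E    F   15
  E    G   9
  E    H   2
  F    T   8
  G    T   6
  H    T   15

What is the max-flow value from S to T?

16

Augment S→A→D→F→T: bottleneck 2, flow now 2.
Augment S→A→D→G→T: bottleneck 6, flow now 8.
Augment S→A→E→F→T: bottleneck 2, flow now 10.
Augment S→B→E→F→T: bottleneck 4, flow now 14.
Augment S→B→E→H→T: bottleneck 2, flow now 16.
No augmenting path remains; maximum flow = 16.
In the residual graph, reachable from S: {S, A, B, C, D, E, F, G}.
Min-cut edges: E→H (2), F→T (8), G→T (6); capacity 2 + 8 + 6 = 16.
This cut is saturated, so no flow can exceed 16.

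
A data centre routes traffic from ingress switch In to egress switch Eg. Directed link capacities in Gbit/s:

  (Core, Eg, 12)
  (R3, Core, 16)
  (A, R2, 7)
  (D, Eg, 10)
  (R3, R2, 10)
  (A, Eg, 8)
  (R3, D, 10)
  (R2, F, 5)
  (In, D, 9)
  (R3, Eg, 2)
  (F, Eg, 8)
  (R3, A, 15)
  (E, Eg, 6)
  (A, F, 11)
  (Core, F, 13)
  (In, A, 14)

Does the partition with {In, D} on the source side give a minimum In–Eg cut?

Given cut capacity: 14 + 10 = 24.
Augment In→A→Eg: bottleneck 8, flow now 8.
Augment In→D→Eg: bottleneck 9, flow now 17.
Augment In→A→F→Eg: bottleneck 6, flow now 23.
No augmenting path remains; maximum flow = 23.
In the residual graph, reachable from In: {In}.
Min-cut edges: In→A (14), In→D (9); capacity 14 + 9 = 23.
Cut capacity 24 exceeds the max flow 23, so it is not minimum.

No — its capacity is 24, but the minimum cut has capacity 23.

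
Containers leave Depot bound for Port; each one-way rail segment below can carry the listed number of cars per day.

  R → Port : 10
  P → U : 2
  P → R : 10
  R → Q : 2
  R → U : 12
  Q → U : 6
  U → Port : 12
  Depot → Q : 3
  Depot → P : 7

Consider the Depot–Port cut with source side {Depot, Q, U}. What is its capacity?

19

Edges leaving {Depot, Q, U}: Depot→P (7), U→Port (12).
Cut capacity = 7 + 12 = 19.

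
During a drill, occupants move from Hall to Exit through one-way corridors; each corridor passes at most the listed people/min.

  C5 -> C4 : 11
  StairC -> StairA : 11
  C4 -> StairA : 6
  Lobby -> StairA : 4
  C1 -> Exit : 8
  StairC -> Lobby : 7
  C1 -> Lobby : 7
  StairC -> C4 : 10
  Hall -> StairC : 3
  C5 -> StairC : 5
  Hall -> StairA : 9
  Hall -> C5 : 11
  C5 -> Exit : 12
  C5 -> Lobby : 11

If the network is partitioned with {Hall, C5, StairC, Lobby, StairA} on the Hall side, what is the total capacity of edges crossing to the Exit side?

33

Edges leaving {Hall, C5, StairC, Lobby, StairA}: C5→C4 (11), C5→Exit (12), StairC→C4 (10).
Cut capacity = 11 + 12 + 10 = 33.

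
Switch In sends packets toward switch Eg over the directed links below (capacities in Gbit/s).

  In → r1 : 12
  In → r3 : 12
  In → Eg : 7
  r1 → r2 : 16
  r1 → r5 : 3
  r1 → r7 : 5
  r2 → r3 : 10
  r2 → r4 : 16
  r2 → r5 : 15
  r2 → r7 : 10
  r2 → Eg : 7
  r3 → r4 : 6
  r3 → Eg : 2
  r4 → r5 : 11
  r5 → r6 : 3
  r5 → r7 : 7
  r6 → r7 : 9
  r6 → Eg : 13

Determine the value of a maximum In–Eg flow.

19

Augment In→Eg: bottleneck 7, flow now 7.
Augment In→r3→Eg: bottleneck 2, flow now 9.
Augment In→r1→r2→Eg: bottleneck 7, flow now 16.
Augment In→r1→r5→r6→Eg: bottleneck 3, flow now 19.
No augmenting path remains; maximum flow = 19.
In the residual graph, reachable from In: {In, r1, r2, r3, r4, r5, r7}.
Min-cut edges: In→Eg (7), r2→Eg (7), r3→Eg (2), r5→r6 (3); capacity 7 + 7 + 2 + 3 = 19.
This cut is saturated, so no flow can exceed 19.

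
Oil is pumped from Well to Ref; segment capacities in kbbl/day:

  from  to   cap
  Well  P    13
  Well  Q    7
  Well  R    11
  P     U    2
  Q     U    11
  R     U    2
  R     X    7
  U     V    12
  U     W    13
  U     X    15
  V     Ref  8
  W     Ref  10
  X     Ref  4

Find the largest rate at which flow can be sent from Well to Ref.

Augment Well→R→X→Ref: bottleneck 4, flow now 4.
Augment Well→P→U→V→Ref: bottleneck 2, flow now 6.
Augment Well→Q→U→V→Ref: bottleneck 6, flow now 12.
Augment Well→Q→U→W→Ref: bottleneck 1, flow now 13.
Augment Well→R→U→W→Ref: bottleneck 2, flow now 15.
No augmenting path remains; maximum flow = 15.
In the residual graph, reachable from Well: {Well, P, R, X}.
Min-cut edges: Well→Q (7), P→U (2), R→U (2), X→Ref (4); capacity 7 + 2 + 2 + 4 = 15.
This cut is saturated, so no flow can exceed 15.

15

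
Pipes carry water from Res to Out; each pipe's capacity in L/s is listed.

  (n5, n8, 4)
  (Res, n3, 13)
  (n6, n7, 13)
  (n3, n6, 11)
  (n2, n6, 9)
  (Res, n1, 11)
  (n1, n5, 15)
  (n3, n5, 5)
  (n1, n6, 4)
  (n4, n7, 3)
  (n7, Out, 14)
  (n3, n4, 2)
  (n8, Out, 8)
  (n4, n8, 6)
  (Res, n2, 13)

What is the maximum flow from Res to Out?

19

Augment Res→n1→n5→n8→Out: bottleneck 4, flow now 4.
Augment Res→n1→n6→n7→Out: bottleneck 4, flow now 8.
Augment Res→n2→n6→n7→Out: bottleneck 9, flow now 17.
Augment Res→n3→n4→n7→Out: bottleneck 1, flow now 18.
Augment Res→n3→n4→n8→Out: bottleneck 1, flow now 19.
No augmenting path remains; maximum flow = 19.
In the residual graph, reachable from Res: {Res, n1, n2, n3, n5, n6}.
Min-cut edges: n3→n4 (2), n5→n8 (4), n6→n7 (13); capacity 2 + 4 + 13 = 19.
This cut is saturated, so no flow can exceed 19.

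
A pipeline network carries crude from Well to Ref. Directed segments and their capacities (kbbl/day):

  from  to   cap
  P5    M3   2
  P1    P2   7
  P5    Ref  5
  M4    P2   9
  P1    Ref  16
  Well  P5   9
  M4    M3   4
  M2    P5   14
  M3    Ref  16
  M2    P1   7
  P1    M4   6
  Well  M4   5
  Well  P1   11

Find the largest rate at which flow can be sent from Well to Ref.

22

Augment Well→P1→Ref: bottleneck 11, flow now 11.
Augment Well→P5→Ref: bottleneck 5, flow now 16.
Augment Well→M4→M3→Ref: bottleneck 4, flow now 20.
Augment Well→P5→M3→Ref: bottleneck 2, flow now 22.
No augmenting path remains; maximum flow = 22.
In the residual graph, reachable from Well: {Well, M4, P2, P5}.
Min-cut edges: Well→P1 (11), M4→M3 (4), P5→M3 (2), P5→Ref (5); capacity 11 + 4 + 2 + 5 = 22.
This cut is saturated, so no flow can exceed 22.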